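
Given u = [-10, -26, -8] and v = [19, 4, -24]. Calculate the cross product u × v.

i: (-26)·(-24) - (-8)·4 = 624 - (-32) = 656
j: (-8)·19 - (-10)·(-24) = -152 - 240 = -392
k: (-10)·4 - (-26)·19 = -40 - (-494) = 454
u × v = (656, -392, 454)

(656, -392, 454)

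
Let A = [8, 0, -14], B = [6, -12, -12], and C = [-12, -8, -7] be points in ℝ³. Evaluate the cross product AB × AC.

(-68, -26, -224)

AB = (-2, -12, 2)
AC = (-20, -8, 7)
i: (-12)·7 - 2·(-8) = -84 - (-16) = -68
j: 2·(-20) - (-2)·7 = -40 - (-14) = -26
k: (-2)·(-8) - (-12)·(-20) = 16 - 240 = -224
AB × AC = (-68, -26, -224)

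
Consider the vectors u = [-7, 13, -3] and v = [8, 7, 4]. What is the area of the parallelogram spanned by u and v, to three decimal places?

i: 13·4 - (-3)·7 = 52 - (-21) = 73
j: (-3)·8 - (-7)·4 = -24 - (-28) = 4
k: (-7)·7 - 13·8 = -49 - 104 = -153
u × v = (73, 4, -153)
|u × v| = √(73² + 4² + (-153)²) = √28754 ≈ 169.5700

169.570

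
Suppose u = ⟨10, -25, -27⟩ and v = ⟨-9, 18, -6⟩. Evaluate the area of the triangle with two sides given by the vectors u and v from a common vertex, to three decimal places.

i: (-25)·(-6) - (-27)·18 = 150 - (-486) = 636
j: (-27)·(-9) - 10·(-6) = 243 - (-60) = 303
k: 10·18 - (-25)·(-9) = 180 - 225 = -45
u × v = (636, 303, -45)
|u × v| = √(636² + 303² + (-45)²) = √498330 ≈ 705.9249
area = ½ · 705.9249 ≈ 352.962

352.962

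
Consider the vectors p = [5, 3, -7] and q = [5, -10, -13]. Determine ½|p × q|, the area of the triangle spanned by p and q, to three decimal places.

65.204

i: 3·(-13) - (-7)·(-10) = -39 - 70 = -109
j: (-7)·5 - 5·(-13) = -35 - (-65) = 30
k: 5·(-10) - 3·5 = -50 - 15 = -65
p × q = (-109, 30, -65)
|p × q| = √((-109)² + 30² + (-65)²) = √17006 ≈ 130.4071
area = ½ · 130.4071 ≈ 65.204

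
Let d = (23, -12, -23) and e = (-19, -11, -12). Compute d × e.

(-109, 713, -481)

i: (-12)·(-12) - (-23)·(-11) = 144 - 253 = -109
j: (-23)·(-19) - 23·(-12) = 437 - (-276) = 713
k: 23·(-11) - (-12)·(-19) = -253 - 228 = -481
d × e = (-109, 713, -481)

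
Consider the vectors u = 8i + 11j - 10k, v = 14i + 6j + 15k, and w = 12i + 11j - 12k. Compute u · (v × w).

1112

v × w:
i: 6·(-12) - 15·11 = -72 - 165 = -237
j: 15·12 - 14·(-12) = 180 - (-168) = 348
k: 14·11 - 6·12 = 154 - 72 = 82
v × w = (-237, 348, 82)
u · (v × w) = 8·(-237) + 11·348 + (-10)·82 = -1896 + 3828 - 820 = 1112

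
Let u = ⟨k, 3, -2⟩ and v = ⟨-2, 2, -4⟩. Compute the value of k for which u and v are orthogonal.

u · v = k·(-2) + 3·2 + (-2)·(-4) = 14 - 2k
Set equal to 0: -2k = -14, so k = 7.

7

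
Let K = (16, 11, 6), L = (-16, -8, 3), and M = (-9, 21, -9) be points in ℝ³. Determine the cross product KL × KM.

(315, -405, -795)

KL = (-32, -19, -3)
KM = (-25, 10, -15)
i: (-19)·(-15) - (-3)·10 = 285 - (-30) = 315
j: (-3)·(-25) - (-32)·(-15) = 75 - 480 = -405
k: (-32)·10 - (-19)·(-25) = -320 - 475 = -795
KL × KM = (315, -405, -795)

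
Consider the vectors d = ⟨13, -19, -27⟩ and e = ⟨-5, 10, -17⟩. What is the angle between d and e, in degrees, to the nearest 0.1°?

d · e = 13·(-5) + (-19)·10 + (-27)·(-17) = -65 - 190 + 459 = 204
|d|² = 169 + 361 + 729 = 1259,  |d| = √1259 ≈ 35.482390
|e|² = 25 + 100 + 289 = 414,  |e| = √414 ≈ 20.346990
cos θ = 204 / (35.482390 · 20.346990) ≈ 0.28256
θ = arccos(0.28256) ≈ 73.6°

73.6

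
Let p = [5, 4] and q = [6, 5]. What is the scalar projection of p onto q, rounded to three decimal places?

p · q = 5·6 + 4·5 = 30 + 20 = 50
|q| = √(36 + 25) = √61 ≈ 7.8102
comp_q p = 50 / √61 ≈ 6.402

6.402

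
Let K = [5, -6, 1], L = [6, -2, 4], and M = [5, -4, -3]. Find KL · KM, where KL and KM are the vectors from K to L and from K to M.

-4

KL = L − K = (1, 4, 3)
KM = M − K = (0, 2, -4)
KL · KM = 1·0 + 4·2 + 3·(-4) = 0 + 8 - 12 = -4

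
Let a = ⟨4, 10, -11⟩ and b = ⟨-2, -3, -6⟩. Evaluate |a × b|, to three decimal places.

104.062

i: 10·(-6) - (-11)·(-3) = -60 - 33 = -93
j: (-11)·(-2) - 4·(-6) = 22 - (-24) = 46
k: 4·(-3) - 10·(-2) = -12 - (-20) = 8
a × b = (-93, 46, 8)
|a × b| = √((-93)² + 46² + 8²) = √10829 ≈ 104.0625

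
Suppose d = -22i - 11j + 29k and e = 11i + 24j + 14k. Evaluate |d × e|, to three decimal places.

1131.936

i: (-11)·14 - 29·24 = -154 - 696 = -850
j: 29·11 - (-22)·14 = 319 - (-308) = 627
k: (-22)·24 - (-11)·11 = -528 - (-121) = -407
d × e = (-850, 627, -407)
|d × e| = √((-850)² + 627² + (-407)²) = √1281278 ≈ 1131.9355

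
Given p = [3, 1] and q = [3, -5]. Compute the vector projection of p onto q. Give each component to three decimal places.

p · q = 3·3 + 1·(-5) = 9 - 5 = 4
|q|² = 9 + 25 = 34
proj_q p = (4/34) · (3, -5) ≈ (0.353, -0.588)

(0.353, -0.588)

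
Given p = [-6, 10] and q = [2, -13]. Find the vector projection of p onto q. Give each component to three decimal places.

(-1.642, 10.671)

p · q = (-6)·2 + 10·(-13) = -12 - 130 = -142
|q|² = 4 + 169 = 173
proj_q p = (-142/173) · (2, -13) ≈ (-1.642, 10.671)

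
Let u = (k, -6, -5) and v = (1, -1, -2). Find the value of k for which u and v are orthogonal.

-16

u · v = k·1 + (-6)·(-1) + (-5)·(-2) = 16 + 1k
Set equal to 0: 1k = -16, so k = -16.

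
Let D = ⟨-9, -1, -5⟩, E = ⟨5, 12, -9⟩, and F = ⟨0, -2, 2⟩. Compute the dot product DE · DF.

85

DE = E − D = (14, 13, -4)
DF = F − D = (9, -1, 7)
DE · DF = 14·9 + 13·(-1) + (-4)·7 = 126 - 13 - 28 = 85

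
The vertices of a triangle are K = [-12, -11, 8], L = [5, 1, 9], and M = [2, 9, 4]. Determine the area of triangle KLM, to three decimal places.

101.158

KL = (17, 12, 1),  KM = (14, 20, -4)
i: 12·(-4) - 1·20 = -48 - 20 = -68
j: 1·14 - 17·(-4) = 14 - (-68) = 82
k: 17·20 - 12·14 = 340 - 168 = 172
KL × KM = (-68, 82, 172)
|KL × KM| = √40932 ≈ 202.3166
area = ½ · 202.3166 ≈ 101.158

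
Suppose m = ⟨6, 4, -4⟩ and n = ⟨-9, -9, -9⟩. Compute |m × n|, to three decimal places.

i: 4·(-9) - (-4)·(-9) = -36 - 36 = -72
j: (-4)·(-9) - 6·(-9) = 36 - (-54) = 90
k: 6·(-9) - 4·(-9) = -54 - (-36) = -18
m × n = (-72, 90, -18)
|m × n| = √((-72)² + 90² + (-18)²) = √13608 ≈ 116.6533

116.653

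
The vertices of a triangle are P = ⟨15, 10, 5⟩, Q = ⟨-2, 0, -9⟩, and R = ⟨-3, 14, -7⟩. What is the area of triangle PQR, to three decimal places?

PQ = (-17, -10, -14),  PR = (-18, 4, -12)
i: (-10)·(-12) - (-14)·4 = 120 - (-56) = 176
j: (-14)·(-18) - (-17)·(-12) = 252 - 204 = 48
k: (-17)·4 - (-10)·(-18) = -68 - 180 = -248
PQ × PR = (176, 48, -248)
|PQ × PR| = √94784 ≈ 307.8701
area = ½ · 307.8701 ≈ 153.935

153.935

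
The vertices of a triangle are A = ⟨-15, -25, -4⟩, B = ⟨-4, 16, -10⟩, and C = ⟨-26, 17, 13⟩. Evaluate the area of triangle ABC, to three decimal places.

AB = (11, 41, -6),  AC = (-11, 42, 17)
i: 41·17 - (-6)·42 = 697 - (-252) = 949
j: (-6)·(-11) - 11·17 = 66 - 187 = -121
k: 11·42 - 41·(-11) = 462 - (-451) = 913
AB × AC = (949, -121, 913)
|AB × AC| = √1748811 ≈ 1322.4262
area = ½ · 1322.4262 ≈ 661.213

661.213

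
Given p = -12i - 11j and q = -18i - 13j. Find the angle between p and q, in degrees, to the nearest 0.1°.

p · q = (-12)·(-18) + (-11)·(-13) = 216 + 143 = 359
|p|² = 144 + 121 = 265,  |p| = √265 ≈ 16.278821
|q|² = 324 + 169 = 493,  |q| = √493 ≈ 22.203603
cos θ = 359 / (16.278821 · 22.203603) ≈ 0.99323
θ = arccos(0.99323) ≈ 6.7°

6.7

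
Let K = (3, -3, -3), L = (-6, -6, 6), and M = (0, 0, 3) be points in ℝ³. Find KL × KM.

(-45, 27, -36)

KL = (-9, -3, 9)
KM = (-3, 3, 6)
i: (-3)·6 - 9·3 = -18 - 27 = -45
j: 9·(-3) - (-9)·6 = -27 - (-54) = 27
k: (-9)·3 - (-3)·(-3) = -27 - 9 = -36
KL × KM = (-45, 27, -36)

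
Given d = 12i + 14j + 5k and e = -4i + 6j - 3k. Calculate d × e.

i: 14·(-3) - 5·6 = -42 - 30 = -72
j: 5·(-4) - 12·(-3) = -20 - (-36) = 16
k: 12·6 - 14·(-4) = 72 - (-56) = 128
d × e = (-72, 16, 128)

(-72, 16, 128)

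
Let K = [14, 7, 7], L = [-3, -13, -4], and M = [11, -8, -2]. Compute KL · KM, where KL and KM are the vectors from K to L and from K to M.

450

KL = L − K = (-17, -20, -11)
KM = M − K = (-3, -15, -9)
KL · KM = (-17)·(-3) + (-20)·(-15) + (-11)·(-9) = 51 + 300 + 99 = 450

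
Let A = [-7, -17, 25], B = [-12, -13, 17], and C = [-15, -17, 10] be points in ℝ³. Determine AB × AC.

AB = (-5, 4, -8)
AC = (-8, 0, -15)
i: 4·(-15) - (-8)·0 = -60 - 0 = -60
j: (-8)·(-8) - (-5)·(-15) = 64 - 75 = -11
k: (-5)·0 - 4·(-8) = 0 - (-32) = 32
AB × AC = (-60, -11, 32)

(-60, -11, 32)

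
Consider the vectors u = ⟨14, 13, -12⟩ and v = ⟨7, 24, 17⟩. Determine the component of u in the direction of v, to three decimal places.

u · v = 14·7 + 13·24 + (-12)·17 = 98 + 312 - 204 = 206
|v| = √(49 + 576 + 289) = √914 ≈ 30.2324
comp_v u = 206 / √914 ≈ 6.814

6.814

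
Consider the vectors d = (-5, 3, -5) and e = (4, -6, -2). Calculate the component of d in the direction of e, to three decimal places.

-3.742

d · e = (-5)·4 + 3·(-6) + (-5)·(-2) = -20 - 18 + 10 = -28
|e| = √(16 + 36 + 4) = √56 ≈ 7.4833
comp_e d = -28 / √56 ≈ -3.742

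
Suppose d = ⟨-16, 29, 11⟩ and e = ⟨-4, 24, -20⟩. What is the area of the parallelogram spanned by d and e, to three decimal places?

957.422

i: 29·(-20) - 11·24 = -580 - 264 = -844
j: 11·(-4) - (-16)·(-20) = -44 - 320 = -364
k: (-16)·24 - 29·(-4) = -384 - (-116) = -268
d × e = (-844, -364, -268)
|d × e| = √((-844)² + (-364)² + (-268)²) = √916656 ≈ 957.4215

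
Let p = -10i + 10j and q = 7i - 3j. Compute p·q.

-100

p · q = (-10)·7 + 10·(-3) = -70 - 30 = -100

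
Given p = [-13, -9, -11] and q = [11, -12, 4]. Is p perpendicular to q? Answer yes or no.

no

p · q = (-13)·11 + (-9)·(-12) + (-11)·4 = -143 + 108 - 44 = -79
Nonzero, so the vectors are not orthogonal.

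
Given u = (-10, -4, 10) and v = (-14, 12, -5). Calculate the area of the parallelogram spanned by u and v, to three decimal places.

277.626

i: (-4)·(-5) - 10·12 = 20 - 120 = -100
j: 10·(-14) - (-10)·(-5) = -140 - 50 = -190
k: (-10)·12 - (-4)·(-14) = -120 - 56 = -176
u × v = (-100, -190, -176)
|u × v| = √((-100)² + (-190)² + (-176)²) = √77076 ≈ 277.6256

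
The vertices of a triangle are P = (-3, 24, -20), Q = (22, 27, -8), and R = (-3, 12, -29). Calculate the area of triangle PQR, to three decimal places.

196.414

PQ = (25, 3, 12),  PR = (0, -12, -9)
i: 3·(-9) - 12·(-12) = -27 - (-144) = 117
j: 12·0 - 25·(-9) = 0 - (-225) = 225
k: 25·(-12) - 3·0 = -300 - 0 = -300
PQ × PR = (117, 225, -300)
|PQ × PR| = √154314 ≈ 392.8282
area = ½ · 392.8282 ≈ 196.414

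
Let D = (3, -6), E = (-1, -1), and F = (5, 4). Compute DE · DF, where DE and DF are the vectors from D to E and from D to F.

42

DE = E − D = (-4, 5)
DF = F − D = (2, 10)
DE · DF = (-4)·2 + 5·10 = -8 + 50 = 42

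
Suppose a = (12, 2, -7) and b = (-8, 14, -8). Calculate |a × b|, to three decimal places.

i: 2·(-8) - (-7)·14 = -16 - (-98) = 82
j: (-7)·(-8) - 12·(-8) = 56 - (-96) = 152
k: 12·14 - 2·(-8) = 168 - (-16) = 184
a × b = (82, 152, 184)
|a × b| = √(82² + 152² + 184²) = √63684 ≈ 252.3569

252.357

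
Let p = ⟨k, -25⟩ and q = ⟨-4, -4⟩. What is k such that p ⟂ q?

p · q = k·(-4) + (-25)·(-4) = 100 - 4k
Set equal to 0: -4k = -100, so k = 25.

25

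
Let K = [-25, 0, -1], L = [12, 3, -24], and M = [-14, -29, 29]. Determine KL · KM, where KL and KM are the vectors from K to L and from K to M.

KL = L − K = (37, 3, -23)
KM = M − K = (11, -29, 30)
KL · KM = 37·11 + 3·(-29) + (-23)·30 = 407 - 87 - 690 = -370

-370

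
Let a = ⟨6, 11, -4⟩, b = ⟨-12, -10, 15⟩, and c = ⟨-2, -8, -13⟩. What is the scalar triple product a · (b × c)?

b × c:
i: (-10)·(-13) - 15·(-8) = 130 - (-120) = 250
j: 15·(-2) - (-12)·(-13) = -30 - 156 = -186
k: (-12)·(-8) - (-10)·(-2) = 96 - 20 = 76
b × c = (250, -186, 76)
a · (b × c) = 6·250 + 11·(-186) + (-4)·76 = 1500 - 2046 - 304 = -850

-850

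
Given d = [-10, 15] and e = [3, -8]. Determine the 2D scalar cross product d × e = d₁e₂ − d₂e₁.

(-10)·(-8) - 15·3 = 80 - 45 = 35

35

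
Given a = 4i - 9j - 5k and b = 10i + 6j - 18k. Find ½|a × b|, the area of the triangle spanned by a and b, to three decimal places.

i: (-9)·(-18) - (-5)·6 = 162 - (-30) = 192
j: (-5)·10 - 4·(-18) = -50 - (-72) = 22
k: 4·6 - (-9)·10 = 24 - (-90) = 114
a × b = (192, 22, 114)
|a × b| = √(192² + 22² + 114²) = √50344 ≈ 224.3747
area = ½ · 224.3747 ≈ 112.187

112.187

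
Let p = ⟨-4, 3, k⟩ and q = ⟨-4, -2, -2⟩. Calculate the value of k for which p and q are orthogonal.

5

p · q = (-4)·(-4) + 3·(-2) + k·(-2) = 10 - 2k
Set equal to 0: -2k = -10, so k = 5.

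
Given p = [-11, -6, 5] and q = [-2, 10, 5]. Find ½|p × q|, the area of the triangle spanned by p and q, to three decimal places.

i: (-6)·5 - 5·10 = -30 - 50 = -80
j: 5·(-2) - (-11)·5 = -10 - (-55) = 45
k: (-11)·10 - (-6)·(-2) = -110 - 12 = -122
p × q = (-80, 45, -122)
|p × q| = √((-80)² + 45² + (-122)²) = √23309 ≈ 152.6729
area = ½ · 152.6729 ≈ 76.336

76.336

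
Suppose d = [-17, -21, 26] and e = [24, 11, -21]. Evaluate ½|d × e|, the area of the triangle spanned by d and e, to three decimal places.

i: (-21)·(-21) - 26·11 = 441 - 286 = 155
j: 26·24 - (-17)·(-21) = 624 - 357 = 267
k: (-17)·11 - (-21)·24 = -187 - (-504) = 317
d × e = (155, 267, 317)
|d × e| = √(155² + 267² + 317²) = √195803 ≈ 442.4963
area = ½ · 442.4963 ≈ 221.248

221.248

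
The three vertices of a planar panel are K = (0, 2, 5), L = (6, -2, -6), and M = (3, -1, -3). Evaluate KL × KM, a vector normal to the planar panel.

KL = (6, -4, -11)
KM = (3, -3, -8)
i: (-4)·(-8) - (-11)·(-3) = 32 - 33 = -1
j: (-11)·3 - 6·(-8) = -33 - (-48) = 15
k: 6·(-3) - (-4)·3 = -18 - (-12) = -6
KL × KM = (-1, 15, -6)

(-1, 15, -6)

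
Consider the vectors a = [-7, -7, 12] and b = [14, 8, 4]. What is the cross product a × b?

(-124, 196, 42)

i: (-7)·4 - 12·8 = -28 - 96 = -124
j: 12·14 - (-7)·4 = 168 - (-28) = 196
k: (-7)·8 - (-7)·14 = -56 - (-98) = 42
a × b = (-124, 196, 42)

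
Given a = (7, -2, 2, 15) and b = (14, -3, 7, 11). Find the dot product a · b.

a · b = 7·14 + (-2)·(-3) + 2·7 + 15·11 = 98 + 6 + 14 + 165 = 283

283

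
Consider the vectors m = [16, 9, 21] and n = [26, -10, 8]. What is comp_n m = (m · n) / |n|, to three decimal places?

m · n = 16·26 + 9·(-10) + 21·8 = 416 - 90 + 168 = 494
|n| = √(676 + 100 + 64) = √840 ≈ 28.9828
comp_n m = 494 / √840 ≈ 17.045

17.045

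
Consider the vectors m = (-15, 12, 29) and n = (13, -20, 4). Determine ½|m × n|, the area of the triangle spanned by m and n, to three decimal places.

i: 12·4 - 29·(-20) = 48 - (-580) = 628
j: 29·13 - (-15)·4 = 377 - (-60) = 437
k: (-15)·(-20) - 12·13 = 300 - 156 = 144
m × n = (628, 437, 144)
|m × n| = √(628² + 437² + 144²) = √606089 ≈ 778.5172
area = ½ · 778.5172 ≈ 389.259

389.259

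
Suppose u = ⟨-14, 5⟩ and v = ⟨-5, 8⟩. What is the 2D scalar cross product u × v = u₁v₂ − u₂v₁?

(-14)·8 - 5·(-5) = -112 - (-25) = -87

-87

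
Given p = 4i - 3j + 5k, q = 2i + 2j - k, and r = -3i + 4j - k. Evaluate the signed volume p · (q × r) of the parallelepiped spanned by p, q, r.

63

q × r:
i: 2·(-1) - (-1)·4 = -2 - (-4) = 2
j: (-1)·(-3) - 2·(-1) = 3 - (-2) = 5
k: 2·4 - 2·(-3) = 8 - (-6) = 14
q × r = (2, 5, 14)
p · (q × r) = 4·2 + (-3)·5 + 5·14 = 8 - 15 + 70 = 63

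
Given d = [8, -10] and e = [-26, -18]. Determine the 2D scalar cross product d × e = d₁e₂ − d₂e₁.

-404

8·(-18) - (-10)·(-26) = -144 - 260 = -404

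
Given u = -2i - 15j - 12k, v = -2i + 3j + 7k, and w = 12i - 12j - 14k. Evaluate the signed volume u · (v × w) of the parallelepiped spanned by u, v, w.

v × w:
i: 3·(-14) - 7·(-12) = -42 - (-84) = 42
j: 7·12 - (-2)·(-14) = 84 - 28 = 56
k: (-2)·(-12) - 3·12 = 24 - 36 = -12
v × w = (42, 56, -12)
u · (v × w) = (-2)·42 + (-15)·56 + (-12)·(-12) = -84 - 840 + 144 = -780

-780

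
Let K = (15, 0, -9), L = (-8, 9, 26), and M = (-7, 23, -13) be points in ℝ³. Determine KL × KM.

(-841, -862, -331)

KL = (-23, 9, 35)
KM = (-22, 23, -4)
i: 9·(-4) - 35·23 = -36 - 805 = -841
j: 35·(-22) - (-23)·(-4) = -770 - 92 = -862
k: (-23)·23 - 9·(-22) = -529 - (-198) = -331
KL × KM = (-841, -862, -331)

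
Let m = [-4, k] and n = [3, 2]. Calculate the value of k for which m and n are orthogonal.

6

m · n = (-4)·3 + k·2 = -12 + 2k
Set equal to 0: 2k = 12, so k = 6.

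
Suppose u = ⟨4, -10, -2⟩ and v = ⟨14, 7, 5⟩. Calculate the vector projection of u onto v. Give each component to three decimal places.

(-1.244, -0.622, -0.444)

u · v = 4·14 + (-10)·7 + (-2)·5 = 56 - 70 - 10 = -24
|v|² = 196 + 49 + 25 = 270
proj_v u = (-24/270) · (14, 7, 5) ≈ (-1.244, -0.622, -0.444)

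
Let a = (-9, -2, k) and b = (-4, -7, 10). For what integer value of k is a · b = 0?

-5

a · b = (-9)·(-4) + (-2)·(-7) + k·10 = 50 + 10k
Set equal to 0: 10k = -50, so k = -5.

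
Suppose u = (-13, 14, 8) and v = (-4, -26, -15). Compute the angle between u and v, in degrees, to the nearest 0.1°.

133.5

u · v = (-13)·(-4) + 14·(-26) + 8·(-15) = 52 - 364 - 120 = -432
|u|² = 169 + 196 + 64 = 429,  |u| = √429 ≈ 20.712315
|v|² = 16 + 676 + 225 = 917,  |v| = √917 ≈ 30.282008
cos θ = -432 / (20.712315 · 30.282008) ≈ -0.68876
θ = arccos(-0.68876) ≈ 133.5°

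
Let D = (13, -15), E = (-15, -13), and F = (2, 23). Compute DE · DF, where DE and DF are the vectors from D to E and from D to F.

DE = E − D = (-28, 2)
DF = F − D = (-11, 38)
DE · DF = (-28)·(-11) + 2·38 = 308 + 76 = 384

384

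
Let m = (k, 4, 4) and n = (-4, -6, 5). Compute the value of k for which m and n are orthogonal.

-1

m · n = k·(-4) + 4·(-6) + 4·5 = -4 - 4k
Set equal to 0: -4k = 4, so k = -1.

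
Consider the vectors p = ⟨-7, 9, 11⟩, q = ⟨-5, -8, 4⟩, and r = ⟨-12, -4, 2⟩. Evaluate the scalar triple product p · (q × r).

-1178

q × r:
i: (-8)·2 - 4·(-4) = -16 - (-16) = 0
j: 4·(-12) - (-5)·2 = -48 - (-10) = -38
k: (-5)·(-4) - (-8)·(-12) = 20 - 96 = -76
q × r = (0, -38, -76)
p · (q × r) = (-7)·0 + 9·(-38) + 11·(-76) = 0 - 342 - 836 = -1178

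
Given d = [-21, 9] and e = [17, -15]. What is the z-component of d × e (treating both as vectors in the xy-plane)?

162

(-21)·(-15) - 9·17 = 315 - 153 = 162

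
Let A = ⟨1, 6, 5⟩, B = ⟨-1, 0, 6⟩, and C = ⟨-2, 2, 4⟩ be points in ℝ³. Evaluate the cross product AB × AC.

(10, -5, -10)

AB = (-2, -6, 1)
AC = (-3, -4, -1)
i: (-6)·(-1) - 1·(-4) = 6 - (-4) = 10
j: 1·(-3) - (-2)·(-1) = -3 - 2 = -5
k: (-2)·(-4) - (-6)·(-3) = 8 - 18 = -10
AB × AC = (10, -5, -10)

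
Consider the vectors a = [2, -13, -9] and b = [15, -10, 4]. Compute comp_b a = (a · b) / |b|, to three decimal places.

6.715

a · b = 2·15 + (-13)·(-10) + (-9)·4 = 30 + 130 - 36 = 124
|b| = √(225 + 100 + 16) = √341 ≈ 18.4662
comp_b a = 124 / √341 ≈ 6.715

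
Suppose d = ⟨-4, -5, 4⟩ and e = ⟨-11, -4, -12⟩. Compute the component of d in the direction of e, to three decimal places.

d · e = (-4)·(-11) + (-5)·(-4) + 4·(-12) = 44 + 20 - 48 = 16
|e| = √(121 + 16 + 144) = √281 ≈ 16.7631
comp_e d = 16 / √281 ≈ 0.954

0.954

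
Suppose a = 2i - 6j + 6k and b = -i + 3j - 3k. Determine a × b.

(0, 0, 0)

i: (-6)·(-3) - 6·3 = 18 - 18 = 0
j: 6·(-1) - 2·(-3) = -6 - (-6) = 0
k: 2·3 - (-6)·(-1) = 6 - 6 = 0
a × b = (0, 0, 0)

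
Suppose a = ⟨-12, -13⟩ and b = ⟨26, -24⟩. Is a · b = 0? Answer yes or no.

yes

a · b = (-12)·26 + (-13)·(-24) = -312 + 312 = 0
Zero, so the vectors are orthogonal.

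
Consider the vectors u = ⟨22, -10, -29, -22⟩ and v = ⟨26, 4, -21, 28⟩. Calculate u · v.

525

u · v = 22·26 + (-10)·4 + (-29)·(-21) + (-22)·28 = 572 - 40 + 609 - 616 = 525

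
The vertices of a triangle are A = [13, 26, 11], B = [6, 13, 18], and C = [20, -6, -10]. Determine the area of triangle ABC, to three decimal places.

298.261

AB = (-7, -13, 7),  AC = (7, -32, -21)
i: (-13)·(-21) - 7·(-32) = 273 - (-224) = 497
j: 7·7 - (-7)·(-21) = 49 - 147 = -98
k: (-7)·(-32) - (-13)·7 = 224 - (-91) = 315
AB × AC = (497, -98, 315)
|AB × AC| = √355838 ≈ 596.5216
area = ½ · 596.5216 ≈ 298.261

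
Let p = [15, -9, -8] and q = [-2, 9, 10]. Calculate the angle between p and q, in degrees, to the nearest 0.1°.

p · q = 15·(-2) + (-9)·9 + (-8)·10 = -30 - 81 - 80 = -191
|p|² = 225 + 81 + 64 = 370,  |p| = √370 ≈ 19.235384
|q|² = 4 + 81 + 100 = 185,  |q| = √185 ≈ 13.601471
cos θ = -191 / (19.235384 · 13.601471) ≈ -0.73004
θ = arccos(-0.73004) ≈ 136.9°

136.9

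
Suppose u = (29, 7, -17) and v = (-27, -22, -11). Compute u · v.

u · v = 29·(-27) + 7·(-22) + (-17)·(-11) = -783 - 154 + 187 = -750

-750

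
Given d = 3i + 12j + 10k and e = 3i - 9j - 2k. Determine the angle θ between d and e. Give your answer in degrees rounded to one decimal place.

d · e = 3·3 + 12·(-9) + 10·(-2) = 9 - 108 - 20 = -119
|d|² = 9 + 144 + 100 = 253,  |d| = √253 ≈ 15.905974
|e|² = 9 + 81 + 4 = 94,  |e| = √94 ≈ 9.695360
cos θ = -119 / (15.905974 · 9.695360) ≈ -0.77165
θ = arccos(-0.77165) ≈ 140.5°

140.5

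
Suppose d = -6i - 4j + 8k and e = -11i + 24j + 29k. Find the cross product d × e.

i: (-4)·29 - 8·24 = -116 - 192 = -308
j: 8·(-11) - (-6)·29 = -88 - (-174) = 86
k: (-6)·24 - (-4)·(-11) = -144 - 44 = -188
d × e = (-308, 86, -188)

(-308, 86, -188)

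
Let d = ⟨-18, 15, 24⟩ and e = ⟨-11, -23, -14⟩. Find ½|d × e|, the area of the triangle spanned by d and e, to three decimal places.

i: 15·(-14) - 24·(-23) = -210 - (-552) = 342
j: 24·(-11) - (-18)·(-14) = -264 - 252 = -516
k: (-18)·(-23) - 15·(-11) = 414 - (-165) = 579
d × e = (342, -516, 579)
|d × e| = √(342² + (-516)² + 579²) = √718461 ≈ 847.6208
area = ½ · 847.6208 ≈ 423.810

423.810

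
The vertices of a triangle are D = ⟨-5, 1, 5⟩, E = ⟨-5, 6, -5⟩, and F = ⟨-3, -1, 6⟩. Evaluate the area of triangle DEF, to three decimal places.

DE = (0, 5, -10),  DF = (2, -2, 1)
i: 5·1 - (-10)·(-2) = 5 - 20 = -15
j: (-10)·2 - 0·1 = -20 - 0 = -20
k: 0·(-2) - 5·2 = 0 - 10 = -10
DE × DF = (-15, -20, -10)
|DE × DF| = √725 ≈ 26.9258
area = ½ · 26.9258 ≈ 13.463

13.463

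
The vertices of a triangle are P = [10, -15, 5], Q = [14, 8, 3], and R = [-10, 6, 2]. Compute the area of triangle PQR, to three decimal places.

273.573

PQ = (4, 23, -2),  PR = (-20, 21, -3)
i: 23·(-3) - (-2)·21 = -69 - (-42) = -27
j: (-2)·(-20) - 4·(-3) = 40 - (-12) = 52
k: 4·21 - 23·(-20) = 84 - (-460) = 544
PQ × PR = (-27, 52, 544)
|PQ × PR| = √299369 ≈ 547.1462
area = ½ · 547.1462 ≈ 273.573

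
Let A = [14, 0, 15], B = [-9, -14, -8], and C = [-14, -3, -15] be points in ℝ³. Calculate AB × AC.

(351, -46, -323)

AB = (-23, -14, -23)
AC = (-28, -3, -30)
i: (-14)·(-30) - (-23)·(-3) = 420 - 69 = 351
j: (-23)·(-28) - (-23)·(-30) = 644 - 690 = -46
k: (-23)·(-3) - (-14)·(-28) = 69 - 392 = -323
AB × AC = (351, -46, -323)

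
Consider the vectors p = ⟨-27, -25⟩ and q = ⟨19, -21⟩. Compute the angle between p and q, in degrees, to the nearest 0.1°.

89.3

p · q = (-27)·19 + (-25)·(-21) = -513 + 525 = 12
|p|² = 729 + 625 = 1354,  |p| = √1354 ≈ 36.796739
|q|² = 361 + 441 = 802,  |q| = √802 ≈ 28.319605
cos θ = 12 / (36.796739 · 28.319605) ≈ 0.01152
θ = arccos(0.01152) ≈ 89.3°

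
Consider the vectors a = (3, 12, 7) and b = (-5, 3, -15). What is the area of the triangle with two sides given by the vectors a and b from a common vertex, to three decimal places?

106.374

i: 12·(-15) - 7·3 = -180 - 21 = -201
j: 7·(-5) - 3·(-15) = -35 - (-45) = 10
k: 3·3 - 12·(-5) = 9 - (-60) = 69
a × b = (-201, 10, 69)
|a × b| = √((-201)² + 10² + 69²) = √45262 ≈ 212.7487
area = ½ · 212.7487 ≈ 106.374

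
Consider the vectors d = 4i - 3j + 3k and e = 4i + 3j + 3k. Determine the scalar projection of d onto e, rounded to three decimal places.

2.744

d · e = 4·4 + (-3)·3 + 3·3 = 16 - 9 + 9 = 16
|e| = √(16 + 9 + 9) = √34 ≈ 5.8310
comp_e d = 16 / √34 ≈ 2.744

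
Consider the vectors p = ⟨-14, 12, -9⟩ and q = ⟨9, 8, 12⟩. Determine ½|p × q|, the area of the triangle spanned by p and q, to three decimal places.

160.176

i: 12·12 - (-9)·8 = 144 - (-72) = 216
j: (-9)·9 - (-14)·12 = -81 - (-168) = 87
k: (-14)·8 - 12·9 = -112 - 108 = -220
p × q = (216, 87, -220)
|p × q| = √(216² + 87² + (-220)²) = √102625 ≈ 320.3514
area = ½ · 320.3514 ≈ 160.176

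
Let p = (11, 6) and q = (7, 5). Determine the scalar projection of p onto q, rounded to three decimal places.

p · q = 11·7 + 6·5 = 77 + 30 = 107
|q| = √(49 + 25) = √74 ≈ 8.6023
comp_q p = 107 / √74 ≈ 12.438

12.438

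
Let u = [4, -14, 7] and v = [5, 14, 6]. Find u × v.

i: (-14)·6 - 7·14 = -84 - 98 = -182
j: 7·5 - 4·6 = 35 - 24 = 11
k: 4·14 - (-14)·5 = 56 - (-70) = 126
u × v = (-182, 11, 126)

(-182, 11, 126)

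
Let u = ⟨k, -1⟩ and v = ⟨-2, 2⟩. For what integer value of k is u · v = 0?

u · v = k·(-2) + (-1)·2 = -2 - 2k
Set equal to 0: -2k = 2, so k = -1.

-1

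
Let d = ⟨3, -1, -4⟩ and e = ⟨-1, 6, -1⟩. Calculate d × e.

i: (-1)·(-1) - (-4)·6 = 1 - (-24) = 25
j: (-4)·(-1) - 3·(-1) = 4 - (-3) = 7
k: 3·6 - (-1)·(-1) = 18 - 1 = 17
d × e = (25, 7, 17)

(25, 7, 17)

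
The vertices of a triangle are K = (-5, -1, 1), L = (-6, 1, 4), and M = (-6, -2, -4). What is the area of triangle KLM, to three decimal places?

5.523

KL = (-1, 2, 3),  KM = (-1, -1, -5)
i: 2·(-5) - 3·(-1) = -10 - (-3) = -7
j: 3·(-1) - (-1)·(-5) = -3 - 5 = -8
k: (-1)·(-1) - 2·(-1) = 1 - (-2) = 3
KL × KM = (-7, -8, 3)
|KL × KM| = √122 ≈ 11.0454
area = ½ · 11.0454 ≈ 5.523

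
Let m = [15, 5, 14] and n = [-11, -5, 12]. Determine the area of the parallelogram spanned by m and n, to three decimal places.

i: 5·12 - 14·(-5) = 60 - (-70) = 130
j: 14·(-11) - 15·12 = -154 - 180 = -334
k: 15·(-5) - 5·(-11) = -75 - (-55) = -20
m × n = (130, -334, -20)
|m × n| = √(130² + (-334)² + (-20)²) = √128856 ≈ 358.9652

358.965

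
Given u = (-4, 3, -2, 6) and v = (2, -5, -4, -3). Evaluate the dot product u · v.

u · v = (-4)·2 + 3·(-5) + (-2)·(-4) + 6·(-3) = -8 - 15 + 8 - 18 = -33

-33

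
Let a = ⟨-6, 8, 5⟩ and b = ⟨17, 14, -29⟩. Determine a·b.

a · b = (-6)·17 + 8·14 + 5·(-29) = -102 + 112 - 145 = -135

-135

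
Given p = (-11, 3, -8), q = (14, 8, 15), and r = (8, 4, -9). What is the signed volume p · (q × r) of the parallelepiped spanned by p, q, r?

2254

q × r:
i: 8·(-9) - 15·4 = -72 - 60 = -132
j: 15·8 - 14·(-9) = 120 - (-126) = 246
k: 14·4 - 8·8 = 56 - 64 = -8
q × r = (-132, 246, -8)
p · (q × r) = (-11)·(-132) + 3·246 + (-8)·(-8) = 1452 + 738 + 64 = 2254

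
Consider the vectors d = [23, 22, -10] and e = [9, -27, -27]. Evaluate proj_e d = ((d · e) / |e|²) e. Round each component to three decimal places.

d · e = 23·9 + 22·(-27) + (-10)·(-27) = 207 - 594 + 270 = -117
|e|² = 81 + 729 + 729 = 1539
proj_e d = (-117/1539) · (9, -27, -27) ≈ (-0.684, 2.053, 2.053)

(-0.684, 2.053, 2.053)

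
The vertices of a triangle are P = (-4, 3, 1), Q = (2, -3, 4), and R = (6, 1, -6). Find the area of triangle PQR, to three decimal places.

49.477

PQ = (6, -6, 3),  PR = (10, -2, -7)
i: (-6)·(-7) - 3·(-2) = 42 - (-6) = 48
j: 3·10 - 6·(-7) = 30 - (-42) = 72
k: 6·(-2) - (-6)·10 = -12 - (-60) = 48
PQ × PR = (48, 72, 48)
|PQ × PR| = √9792 ≈ 98.9545
area = ½ · 98.9545 ≈ 49.477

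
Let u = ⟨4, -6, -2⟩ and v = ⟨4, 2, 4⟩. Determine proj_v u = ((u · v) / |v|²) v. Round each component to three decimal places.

u · v = 4·4 + (-6)·2 + (-2)·4 = 16 - 12 - 8 = -4
|v|² = 16 + 4 + 16 = 36
proj_v u = (-4/36) · (4, 2, 4) ≈ (-0.444, -0.222, -0.444)

(-0.444, -0.222, -0.444)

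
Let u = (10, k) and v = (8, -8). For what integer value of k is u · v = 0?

10

u · v = 10·8 + k·(-8) = 80 - 8k
Set equal to 0: -8k = -80, so k = 10.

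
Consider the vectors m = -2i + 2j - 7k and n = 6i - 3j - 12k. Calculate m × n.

i: 2·(-12) - (-7)·(-3) = -24 - 21 = -45
j: (-7)·6 - (-2)·(-12) = -42 - 24 = -66
k: (-2)·(-3) - 2·6 = 6 - 12 = -6
m × n = (-45, -66, -6)

(-45, -66, -6)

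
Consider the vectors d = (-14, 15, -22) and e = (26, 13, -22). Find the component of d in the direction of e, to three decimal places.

8.641

d · e = (-14)·26 + 15·13 + (-22)·(-22) = -364 + 195 + 484 = 315
|e| = √(676 + 169 + 484) = √1329 ≈ 36.4555
comp_e d = 315 / √1329 ≈ 8.641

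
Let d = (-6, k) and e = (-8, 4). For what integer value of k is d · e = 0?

d · e = (-6)·(-8) + k·4 = 48 + 4k
Set equal to 0: 4k = -48, so k = -12.

-12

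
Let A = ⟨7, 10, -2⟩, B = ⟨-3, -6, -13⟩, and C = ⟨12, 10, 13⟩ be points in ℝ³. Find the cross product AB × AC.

(-240, 95, 80)

AB = (-10, -16, -11)
AC = (5, 0, 15)
i: (-16)·15 - (-11)·0 = -240 - 0 = -240
j: (-11)·5 - (-10)·15 = -55 - (-150) = 95
k: (-10)·0 - (-16)·5 = 0 - (-80) = 80
AB × AC = (-240, 95, 80)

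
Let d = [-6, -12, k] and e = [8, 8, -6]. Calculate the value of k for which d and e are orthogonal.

d · e = (-6)·8 + (-12)·8 + k·(-6) = -144 - 6k
Set equal to 0: -6k = 144, so k = -24.

-24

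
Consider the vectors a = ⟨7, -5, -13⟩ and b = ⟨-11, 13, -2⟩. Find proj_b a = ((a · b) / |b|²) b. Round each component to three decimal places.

a · b = 7·(-11) + (-5)·13 + (-13)·(-2) = -77 - 65 + 26 = -116
|b|² = 121 + 169 + 4 = 294
proj_b a = (-116/294) · (-11, 13, -2) ≈ (4.340, -5.129, 0.789)

(4.340, -5.129, 0.789)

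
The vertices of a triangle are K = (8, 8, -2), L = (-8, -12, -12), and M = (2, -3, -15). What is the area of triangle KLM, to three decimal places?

KL = (-16, -20, -10),  KM = (-6, -11, -13)
i: (-20)·(-13) - (-10)·(-11) = 260 - 110 = 150
j: (-10)·(-6) - (-16)·(-13) = 60 - 208 = -148
k: (-16)·(-11) - (-20)·(-6) = 176 - 120 = 56
KL × KM = (150, -148, 56)
|KL × KM| = √47540 ≈ 218.0367
area = ½ · 218.0367 ≈ 109.018

109.018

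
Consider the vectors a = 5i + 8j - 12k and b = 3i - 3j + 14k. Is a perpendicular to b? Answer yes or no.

no

a · b = 5·3 + 8·(-3) + (-12)·14 = 15 - 24 - 168 = -177
Nonzero, so the vectors are not orthogonal.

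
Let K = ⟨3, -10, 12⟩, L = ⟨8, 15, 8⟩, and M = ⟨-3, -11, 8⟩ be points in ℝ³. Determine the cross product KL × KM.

(-104, 44, 145)

KL = (5, 25, -4)
KM = (-6, -1, -4)
i: 25·(-4) - (-4)·(-1) = -100 - 4 = -104
j: (-4)·(-6) - 5·(-4) = 24 - (-20) = 44
k: 5·(-1) - 25·(-6) = -5 - (-150) = 145
KL × KM = (-104, 44, 145)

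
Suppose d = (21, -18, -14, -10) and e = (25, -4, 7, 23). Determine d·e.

d · e = 21·25 + (-18)·(-4) + (-14)·7 + (-10)·23 = 525 + 72 - 98 - 230 = 269

269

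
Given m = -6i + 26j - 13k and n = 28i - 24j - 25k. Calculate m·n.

-467

m · n = (-6)·28 + 26·(-24) + (-13)·(-25) = -168 - 624 + 325 = -467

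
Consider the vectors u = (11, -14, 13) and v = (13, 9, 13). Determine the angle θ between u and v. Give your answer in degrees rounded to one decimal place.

u · v = 11·13 + (-14)·9 + 13·13 = 143 - 126 + 169 = 186
|u|² = 121 + 196 + 169 = 486,  |u| = √486 ≈ 22.045408
|v|² = 169 + 81 + 169 = 419,  |v| = √419 ≈ 20.469489
cos θ = 186 / (22.045408 · 20.469489) ≈ 0.41218
θ = arccos(0.41218) ≈ 65.7°

65.7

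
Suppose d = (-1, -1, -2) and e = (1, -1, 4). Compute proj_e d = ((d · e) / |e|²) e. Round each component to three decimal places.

(-0.444, 0.444, -1.778)

d · e = (-1)·1 + (-1)·(-1) + (-2)·4 = -1 + 1 - 8 = -8
|e|² = 1 + 1 + 16 = 18
proj_e d = (-8/18) · (1, -1, 4) ≈ (-0.444, 0.444, -1.778)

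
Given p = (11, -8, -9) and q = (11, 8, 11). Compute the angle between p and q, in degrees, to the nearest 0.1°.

p · q = 11·11 + (-8)·8 + (-9)·11 = 121 - 64 - 99 = -42
|p|² = 121 + 64 + 81 = 266,  |p| = √266 ≈ 16.309506
|q|² = 121 + 64 + 121 = 306,  |q| = √306 ≈ 17.492856
cos θ = -42 / (16.309506 · 17.492856) ≈ -0.14721
θ = arccos(-0.14721) ≈ 98.5°

98.5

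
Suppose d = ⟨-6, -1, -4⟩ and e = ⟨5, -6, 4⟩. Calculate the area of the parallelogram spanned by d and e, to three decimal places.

49.810

i: (-1)·4 - (-4)·(-6) = -4 - 24 = -28
j: (-4)·5 - (-6)·4 = -20 - (-24) = 4
k: (-6)·(-6) - (-1)·5 = 36 - (-5) = 41
d × e = (-28, 4, 41)
|d × e| = √((-28)² + 4² + 41²) = √2481 ≈ 49.8096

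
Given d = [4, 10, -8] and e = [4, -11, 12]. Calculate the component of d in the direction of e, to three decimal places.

d · e = 4·4 + 10·(-11) + (-8)·12 = 16 - 110 - 96 = -190
|e| = √(16 + 121 + 144) = √281 ≈ 16.7631
comp_e d = -190 / √281 ≈ -11.334

-11.334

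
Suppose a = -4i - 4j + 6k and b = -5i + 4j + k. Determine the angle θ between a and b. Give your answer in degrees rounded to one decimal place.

a · b = (-4)·(-5) + (-4)·4 + 6·1 = 20 - 16 + 6 = 10
|a|² = 16 + 16 + 36 = 68,  |a| = √68 ≈ 8.246211
|b|² = 25 + 16 + 1 = 42,  |b| = √42 ≈ 6.480741
cos θ = 10 / (8.246211 · 6.480741) ≈ 0.18712
θ = arccos(0.18712) ≈ 79.2°

79.2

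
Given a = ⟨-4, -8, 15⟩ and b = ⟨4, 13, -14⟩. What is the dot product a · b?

-330

a · b = (-4)·4 + (-8)·13 + 15·(-14) = -16 - 104 - 210 = -330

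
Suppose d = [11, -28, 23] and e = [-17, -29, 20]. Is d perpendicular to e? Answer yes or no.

d · e = 11·(-17) + (-28)·(-29) + 23·20 = -187 + 812 + 460 = 1085
Nonzero, so the vectors are not orthogonal.

no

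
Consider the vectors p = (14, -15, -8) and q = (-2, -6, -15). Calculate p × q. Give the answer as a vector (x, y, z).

i: (-15)·(-15) - (-8)·(-6) = 225 - 48 = 177
j: (-8)·(-2) - 14·(-15) = 16 - (-210) = 226
k: 14·(-6) - (-15)·(-2) = -84 - 30 = -114
p × q = (177, 226, -114)

(177, 226, -114)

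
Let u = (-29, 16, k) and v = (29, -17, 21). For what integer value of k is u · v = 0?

u · v = (-29)·29 + 16·(-17) + k·21 = -1113 + 21k
Set equal to 0: 21k = 1113, so k = 53.

53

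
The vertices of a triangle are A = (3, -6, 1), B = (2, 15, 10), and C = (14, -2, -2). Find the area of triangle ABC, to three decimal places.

AB = (-1, 21, 9),  AC = (11, 4, -3)
i: 21·(-3) - 9·4 = -63 - 36 = -99
j: 9·11 - (-1)·(-3) = 99 - 3 = 96
k: (-1)·4 - 21·11 = -4 - 231 = -235
AB × AC = (-99, 96, -235)
|AB × AC| = √74242 ≈ 272.4739
area = ½ · 272.4739 ≈ 136.237

136.237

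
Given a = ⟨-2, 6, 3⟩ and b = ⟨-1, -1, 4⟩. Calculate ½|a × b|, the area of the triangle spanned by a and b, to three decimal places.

i: 6·4 - 3·(-1) = 24 - (-3) = 27
j: 3·(-1) - (-2)·4 = -3 - (-8) = 5
k: (-2)·(-1) - 6·(-1) = 2 - (-6) = 8
a × b = (27, 5, 8)
|a × b| = √(27² + 5² + 8²) = √818 ≈ 28.6007
area = ½ · 28.6007 ≈ 14.300

14.300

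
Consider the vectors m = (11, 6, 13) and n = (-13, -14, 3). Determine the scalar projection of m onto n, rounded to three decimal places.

m · n = 11·(-13) + 6·(-14) + 13·3 = -143 - 84 + 39 = -188
|n| = √(169 + 196 + 9) = √374 ≈ 19.3391
comp_n m = -188 / √374 ≈ -9.721

-9.721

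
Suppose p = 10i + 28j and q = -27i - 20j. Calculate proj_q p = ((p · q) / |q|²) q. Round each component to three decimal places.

p · q = 10·(-27) + 28·(-20) = -270 - 560 = -830
|q|² = 729 + 400 = 1129
proj_q p = (-830/1129) · (-27, -20) ≈ (19.849, 14.703)

(19.849, 14.703)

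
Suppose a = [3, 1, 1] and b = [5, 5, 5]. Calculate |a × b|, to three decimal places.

i: 1·5 - 1·5 = 5 - 5 = 0
j: 1·5 - 3·5 = 5 - 15 = -10
k: 3·5 - 1·5 = 15 - 5 = 10
a × b = (0, -10, 10)
|a × b| = √(0² + (-10)² + 10²) = √200 ≈ 14.1421

14.142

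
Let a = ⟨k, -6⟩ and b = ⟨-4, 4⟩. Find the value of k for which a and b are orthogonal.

a · b = k·(-4) + (-6)·4 = -24 - 4k
Set equal to 0: -4k = 24, so k = -6.

-6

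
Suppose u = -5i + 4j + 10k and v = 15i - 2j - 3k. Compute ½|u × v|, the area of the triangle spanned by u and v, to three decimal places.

72.092

i: 4·(-3) - 10·(-2) = -12 - (-20) = 8
j: 10·15 - (-5)·(-3) = 150 - 15 = 135
k: (-5)·(-2) - 4·15 = 10 - 60 = -50
u × v = (8, 135, -50)
|u × v| = √(8² + 135² + (-50)²) = √20789 ≈ 144.1839
area = ½ · 144.1839 ≈ 72.092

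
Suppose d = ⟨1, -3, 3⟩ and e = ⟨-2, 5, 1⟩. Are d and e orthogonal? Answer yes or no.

no

d · e = 1·(-2) + (-3)·5 + 3·1 = -2 - 15 + 3 = -14
Nonzero, so the vectors are not orthogonal.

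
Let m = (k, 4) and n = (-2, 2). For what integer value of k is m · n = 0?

4

m · n = k·(-2) + 4·2 = 8 - 2k
Set equal to 0: -2k = -8, so k = 4.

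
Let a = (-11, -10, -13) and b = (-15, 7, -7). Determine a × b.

i: (-10)·(-7) - (-13)·7 = 70 - (-91) = 161
j: (-13)·(-15) - (-11)·(-7) = 195 - 77 = 118
k: (-11)·7 - (-10)·(-15) = -77 - 150 = -227
a × b = (161, 118, -227)

(161, 118, -227)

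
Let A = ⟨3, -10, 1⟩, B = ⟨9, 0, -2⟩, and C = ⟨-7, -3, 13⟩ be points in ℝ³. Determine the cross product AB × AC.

AB = (6, 10, -3)
AC = (-10, 7, 12)
i: 10·12 - (-3)·7 = 120 - (-21) = 141
j: (-3)·(-10) - 6·12 = 30 - 72 = -42
k: 6·7 - 10·(-10) = 42 - (-100) = 142
AB × AC = (141, -42, 142)

(141, -42, 142)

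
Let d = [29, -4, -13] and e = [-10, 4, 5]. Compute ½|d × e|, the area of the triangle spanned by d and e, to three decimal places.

i: (-4)·5 - (-13)·4 = -20 - (-52) = 32
j: (-13)·(-10) - 29·5 = 130 - 145 = -15
k: 29·4 - (-4)·(-10) = 116 - 40 = 76
d × e = (32, -15, 76)
|d × e| = √(32² + (-15)² + 76²) = √7025 ≈ 83.8153
area = ½ · 83.8153 ≈ 41.908

41.908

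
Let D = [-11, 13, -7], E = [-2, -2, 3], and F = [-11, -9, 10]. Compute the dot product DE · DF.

DE = E − D = (9, -15, 10)
DF = F − D = (0, -22, 17)
DE · DF = 9·0 + (-15)·(-22) + 10·17 = 0 + 330 + 170 = 500

500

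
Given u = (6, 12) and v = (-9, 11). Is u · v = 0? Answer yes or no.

no

u · v = 6·(-9) + 12·11 = -54 + 132 = 78
Nonzero, so the vectors are not orthogonal.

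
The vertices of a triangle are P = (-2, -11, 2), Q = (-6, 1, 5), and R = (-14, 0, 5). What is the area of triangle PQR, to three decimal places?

PQ = (-4, 12, 3),  PR = (-12, 11, 3)
i: 12·3 - 3·11 = 36 - 33 = 3
j: 3·(-12) - (-4)·3 = -36 - (-12) = -24
k: (-4)·11 - 12·(-12) = -44 - (-144) = 100
PQ × PR = (3, -24, 100)
|PQ × PR| = √10585 ≈ 102.8834
area = ½ · 102.8834 ≈ 51.442

51.442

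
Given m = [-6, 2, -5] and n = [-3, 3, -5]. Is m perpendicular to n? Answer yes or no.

m · n = (-6)·(-3) + 2·3 + (-5)·(-5) = 18 + 6 + 25 = 49
Nonzero, so the vectors are not orthogonal.

no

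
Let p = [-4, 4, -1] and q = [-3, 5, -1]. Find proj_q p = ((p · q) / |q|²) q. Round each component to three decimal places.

(-2.829, 4.714, -0.943)

p · q = (-4)·(-3) + 4·5 + (-1)·(-1) = 12 + 20 + 1 = 33
|q|² = 9 + 25 + 1 = 35
proj_q p = (33/35) · (-3, 5, -1) ≈ (-2.829, 4.714, -0.943)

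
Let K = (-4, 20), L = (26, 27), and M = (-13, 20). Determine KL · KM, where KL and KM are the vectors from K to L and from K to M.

-270

KL = L − K = (30, 7)
KM = M − K = (-9, 0)
KL · KM = 30·(-9) + 7·0 = -270 + 0 = -270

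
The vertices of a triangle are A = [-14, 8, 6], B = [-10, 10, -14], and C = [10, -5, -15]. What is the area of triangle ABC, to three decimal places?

253.978

AB = (4, 2, -20),  AC = (24, -13, -21)
i: 2·(-21) - (-20)·(-13) = -42 - 260 = -302
j: (-20)·24 - 4·(-21) = -480 - (-84) = -396
k: 4·(-13) - 2·24 = -52 - 48 = -100
AB × AC = (-302, -396, -100)
|AB × AC| = √258020 ≈ 507.9567
area = ½ · 507.9567 ≈ 253.978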